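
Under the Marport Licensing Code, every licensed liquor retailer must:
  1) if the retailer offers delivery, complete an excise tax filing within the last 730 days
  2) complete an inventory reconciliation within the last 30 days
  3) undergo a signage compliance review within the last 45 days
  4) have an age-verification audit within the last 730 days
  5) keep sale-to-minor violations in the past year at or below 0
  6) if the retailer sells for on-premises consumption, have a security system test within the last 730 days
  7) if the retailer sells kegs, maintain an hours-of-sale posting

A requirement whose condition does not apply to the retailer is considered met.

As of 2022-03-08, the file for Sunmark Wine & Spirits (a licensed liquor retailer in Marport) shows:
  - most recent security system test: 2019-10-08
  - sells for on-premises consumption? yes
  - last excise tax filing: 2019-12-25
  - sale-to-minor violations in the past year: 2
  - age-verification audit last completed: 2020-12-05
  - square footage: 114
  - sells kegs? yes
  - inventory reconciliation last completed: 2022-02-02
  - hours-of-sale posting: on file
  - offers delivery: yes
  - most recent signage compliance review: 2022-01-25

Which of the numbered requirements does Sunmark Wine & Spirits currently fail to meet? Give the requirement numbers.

1. condition 'offers delivery' holds; excise tax filing 804 days ago vs limit 730 → not met
2. inventory reconciliation 34 days ago vs limit 30 → not met
3. signage compliance review 42 days ago vs limit 45 → met
4. age-verification audit 458 days ago vs limit 730 → met
5. sale-to-minor violations in the past year 2 > 0 → not met
6. condition 'sells for on-premises consumption' holds; security system test 882 days ago vs limit 730 → not met
7. condition 'sells kegs' holds; hours-of-sale posting present → met
Not met: 1, 2, 5, 6

1, 2, 5, 6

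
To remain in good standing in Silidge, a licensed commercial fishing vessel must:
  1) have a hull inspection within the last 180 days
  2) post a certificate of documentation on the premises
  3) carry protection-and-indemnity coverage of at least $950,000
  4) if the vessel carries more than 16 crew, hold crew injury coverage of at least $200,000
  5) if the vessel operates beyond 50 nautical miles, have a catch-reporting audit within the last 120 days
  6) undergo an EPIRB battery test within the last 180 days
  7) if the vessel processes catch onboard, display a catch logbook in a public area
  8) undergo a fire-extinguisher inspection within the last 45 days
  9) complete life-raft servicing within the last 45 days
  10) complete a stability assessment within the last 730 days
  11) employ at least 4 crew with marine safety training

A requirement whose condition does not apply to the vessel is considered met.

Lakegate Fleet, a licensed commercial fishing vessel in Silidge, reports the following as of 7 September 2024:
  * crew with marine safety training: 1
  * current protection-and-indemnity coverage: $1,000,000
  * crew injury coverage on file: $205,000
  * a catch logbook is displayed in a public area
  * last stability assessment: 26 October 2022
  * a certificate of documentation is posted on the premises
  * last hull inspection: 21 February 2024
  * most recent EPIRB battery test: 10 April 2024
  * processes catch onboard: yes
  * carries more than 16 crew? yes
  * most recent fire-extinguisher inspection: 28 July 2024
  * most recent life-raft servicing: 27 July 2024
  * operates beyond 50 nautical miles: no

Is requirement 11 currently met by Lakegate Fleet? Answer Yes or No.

11. crew with marine safety training 1 < 4 → not met

No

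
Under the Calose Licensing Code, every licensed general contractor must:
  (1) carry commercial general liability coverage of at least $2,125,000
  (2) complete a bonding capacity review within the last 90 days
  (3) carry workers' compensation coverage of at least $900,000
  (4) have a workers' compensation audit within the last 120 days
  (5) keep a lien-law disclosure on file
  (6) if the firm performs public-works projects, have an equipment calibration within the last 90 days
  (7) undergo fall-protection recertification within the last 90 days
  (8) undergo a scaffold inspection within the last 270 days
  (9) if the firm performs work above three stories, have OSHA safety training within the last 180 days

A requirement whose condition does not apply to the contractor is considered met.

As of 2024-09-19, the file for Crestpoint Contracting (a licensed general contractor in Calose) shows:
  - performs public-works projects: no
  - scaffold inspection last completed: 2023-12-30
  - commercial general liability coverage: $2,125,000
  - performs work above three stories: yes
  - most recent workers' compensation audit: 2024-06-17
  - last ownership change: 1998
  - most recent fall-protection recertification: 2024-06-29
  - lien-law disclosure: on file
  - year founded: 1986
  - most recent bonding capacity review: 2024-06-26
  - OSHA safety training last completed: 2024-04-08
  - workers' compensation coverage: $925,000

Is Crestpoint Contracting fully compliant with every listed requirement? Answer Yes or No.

Yes

1. commercial general liability coverage $2,125,000 ≥ $2,125,000 → met
2. bonding capacity review 85 days ago vs limit 90 → met
3. workers' compensation coverage $925,000 ≥ $900,000 → met
4. workers' compensation audit 94 days ago vs limit 120 → met
5. lien-law disclosure present → met
6. condition 'performs public-works projects' does not hold → requirement n/a → met
7. fall-protection recertification 82 days ago vs limit 90 → met
8. scaffold inspection 264 days ago vs limit 270 → met
9. condition 'performs work above three stories' holds; OSHA safety training 164 days ago vs limit 180 → met
All met.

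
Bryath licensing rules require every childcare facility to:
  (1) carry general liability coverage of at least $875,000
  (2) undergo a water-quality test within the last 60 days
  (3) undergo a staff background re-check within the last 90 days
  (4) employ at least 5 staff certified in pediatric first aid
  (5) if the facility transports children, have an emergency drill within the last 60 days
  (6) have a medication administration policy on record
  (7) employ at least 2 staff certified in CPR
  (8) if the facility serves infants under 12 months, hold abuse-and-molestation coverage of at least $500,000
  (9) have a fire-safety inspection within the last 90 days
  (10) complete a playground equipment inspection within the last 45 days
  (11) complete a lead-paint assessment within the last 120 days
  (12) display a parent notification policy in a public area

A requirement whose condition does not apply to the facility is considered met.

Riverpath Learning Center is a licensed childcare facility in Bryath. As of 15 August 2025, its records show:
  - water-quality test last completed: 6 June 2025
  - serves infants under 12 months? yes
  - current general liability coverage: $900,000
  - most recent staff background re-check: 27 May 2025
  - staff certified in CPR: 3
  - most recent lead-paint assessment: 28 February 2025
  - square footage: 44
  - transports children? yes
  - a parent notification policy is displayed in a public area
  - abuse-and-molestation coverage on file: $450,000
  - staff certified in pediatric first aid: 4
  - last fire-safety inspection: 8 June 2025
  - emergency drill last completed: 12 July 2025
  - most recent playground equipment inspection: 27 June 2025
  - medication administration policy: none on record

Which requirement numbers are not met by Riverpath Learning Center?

2, 4, 6, 8, 10, 11

1. general liability coverage $900,000 ≥ $875,000 → met
2. water-quality test 70 days ago vs limit 60 → not met
3. staff background re-check 80 days ago vs limit 90 → met
4. staff certified in pediatric first aid 4 < 5 → not met
5. condition 'transports children' holds; emergency drill 34 days ago vs limit 60 → met
6. medication administration policy absent → not met
7. staff certified in CPR 3 ≥ 2 → met
8. condition 'serves infants under 12 months' holds; abuse-and-molestation coverage $450,000 < $500,000 → not met
9. fire-safety inspection 68 days ago vs limit 90 → met
10. playground equipment inspection 49 days ago vs limit 45 → not met
11. lead-paint assessment 168 days ago vs limit 120 → not met
12. parent notification policy present → met
Not met: 2, 4, 6, 8, 10, 11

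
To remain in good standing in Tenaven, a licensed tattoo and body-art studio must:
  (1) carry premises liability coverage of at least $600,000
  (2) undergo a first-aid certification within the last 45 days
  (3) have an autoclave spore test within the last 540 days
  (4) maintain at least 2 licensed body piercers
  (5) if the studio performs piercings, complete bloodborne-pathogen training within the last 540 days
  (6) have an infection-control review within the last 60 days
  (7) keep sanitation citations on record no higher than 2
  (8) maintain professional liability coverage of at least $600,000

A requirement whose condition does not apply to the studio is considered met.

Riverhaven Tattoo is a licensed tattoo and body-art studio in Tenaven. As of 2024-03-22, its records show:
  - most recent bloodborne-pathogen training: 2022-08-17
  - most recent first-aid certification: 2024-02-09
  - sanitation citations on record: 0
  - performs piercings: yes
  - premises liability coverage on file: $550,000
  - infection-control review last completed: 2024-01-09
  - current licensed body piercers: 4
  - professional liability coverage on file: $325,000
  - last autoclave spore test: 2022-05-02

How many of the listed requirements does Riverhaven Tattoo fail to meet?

1. premises liability coverage $550,000 < $600,000 → not met
2. first-aid certification 42 days ago vs limit 45 → met
3. autoclave spore test 690 days ago vs limit 540 → not met
4. licensed body piercers 4 ≥ 2 → met
5. condition 'performs piercings' holds; bloodborne-pathogen training 583 days ago vs limit 540 → not met
6. infection-control review 73 days ago vs limit 60 → not met
7. sanitation citations on record 0 ≤ 2 → met
8. professional liability coverage $325,000 < $600,000 → not met
Not met: 5 of 8

5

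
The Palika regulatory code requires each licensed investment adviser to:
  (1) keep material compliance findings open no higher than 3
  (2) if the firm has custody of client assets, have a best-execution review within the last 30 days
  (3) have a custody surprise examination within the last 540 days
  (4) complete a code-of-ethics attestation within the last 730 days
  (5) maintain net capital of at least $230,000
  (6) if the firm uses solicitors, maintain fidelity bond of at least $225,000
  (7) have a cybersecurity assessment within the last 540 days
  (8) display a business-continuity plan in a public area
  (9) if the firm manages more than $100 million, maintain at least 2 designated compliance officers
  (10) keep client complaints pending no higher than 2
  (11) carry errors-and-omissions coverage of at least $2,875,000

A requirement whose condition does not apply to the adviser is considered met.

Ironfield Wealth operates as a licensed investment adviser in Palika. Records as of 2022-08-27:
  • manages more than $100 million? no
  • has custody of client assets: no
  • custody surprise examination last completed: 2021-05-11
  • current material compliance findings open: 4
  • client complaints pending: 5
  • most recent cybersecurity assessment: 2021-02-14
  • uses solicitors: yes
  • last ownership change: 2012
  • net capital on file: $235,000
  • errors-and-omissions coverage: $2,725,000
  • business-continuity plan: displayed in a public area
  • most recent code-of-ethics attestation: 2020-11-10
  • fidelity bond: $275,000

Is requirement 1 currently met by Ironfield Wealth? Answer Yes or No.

1. material compliance findings open 4 > 3 → not met

No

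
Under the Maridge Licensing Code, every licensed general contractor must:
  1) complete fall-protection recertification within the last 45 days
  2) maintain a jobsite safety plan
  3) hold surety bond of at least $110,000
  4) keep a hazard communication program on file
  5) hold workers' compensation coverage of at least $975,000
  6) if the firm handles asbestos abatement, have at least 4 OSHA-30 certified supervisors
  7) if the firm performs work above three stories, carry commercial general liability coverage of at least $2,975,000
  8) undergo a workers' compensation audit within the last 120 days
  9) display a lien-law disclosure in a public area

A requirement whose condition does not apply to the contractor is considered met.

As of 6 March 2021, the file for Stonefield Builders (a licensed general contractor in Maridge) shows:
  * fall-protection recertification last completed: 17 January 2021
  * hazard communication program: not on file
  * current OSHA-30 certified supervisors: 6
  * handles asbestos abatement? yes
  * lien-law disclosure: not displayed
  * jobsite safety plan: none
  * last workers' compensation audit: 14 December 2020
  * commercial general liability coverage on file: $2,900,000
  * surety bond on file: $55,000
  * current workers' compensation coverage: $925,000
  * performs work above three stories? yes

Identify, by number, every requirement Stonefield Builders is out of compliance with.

1, 2, 3, 4, 5, 7, 9

1. fall-protection recertification 48 days ago vs limit 45 → not met
2. jobsite safety plan absent → not met
3. surety bond $55,000 < $110,000 → not met
4. hazard communication program absent → not met
5. workers' compensation coverage $925,000 < $975,000 → not met
6. condition 'handles asbestos abatement' holds; OSHA-30 certified supervisors 6 ≥ 4 → met
7. condition 'performs work above three stories' holds; commercial general liability coverage $2,900,000 < $2,975,000 → not met
8. workers' compensation audit 82 days ago vs limit 120 → met
9. lien-law disclosure absent → not met
Not met: 1, 2, 3, 4, 5, 7, 9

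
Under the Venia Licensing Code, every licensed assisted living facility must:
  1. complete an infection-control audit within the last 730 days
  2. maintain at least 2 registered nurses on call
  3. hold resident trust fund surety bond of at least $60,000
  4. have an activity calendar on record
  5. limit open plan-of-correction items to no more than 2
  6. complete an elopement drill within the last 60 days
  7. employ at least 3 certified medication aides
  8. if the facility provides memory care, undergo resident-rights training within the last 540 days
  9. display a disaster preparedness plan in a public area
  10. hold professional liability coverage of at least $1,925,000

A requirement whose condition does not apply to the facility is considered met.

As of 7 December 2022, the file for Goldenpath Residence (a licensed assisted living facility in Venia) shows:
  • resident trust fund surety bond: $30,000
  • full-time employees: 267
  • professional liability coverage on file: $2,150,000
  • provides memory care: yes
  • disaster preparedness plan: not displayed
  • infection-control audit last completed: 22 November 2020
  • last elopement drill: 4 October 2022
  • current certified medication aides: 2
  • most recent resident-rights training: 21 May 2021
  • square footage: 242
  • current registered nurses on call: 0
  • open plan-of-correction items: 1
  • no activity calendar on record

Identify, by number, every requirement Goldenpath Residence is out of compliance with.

1. infection-control audit 745 days ago vs limit 730 → not met
2. registered nurses on call 0 < 2 → not met
3. resident trust fund surety bond $30,000 < $60,000 → not met
4. activity calendar absent → not met
5. open plan-of-correction items 1 ≤ 2 → met
6. elopement drill 64 days ago vs limit 60 → not met
7. certified medication aides 2 < 3 → not met
8. condition 'provides memory care' holds; resident-rights training 565 days ago vs limit 540 → not met
9. disaster preparedness plan absent → not met
10. professional liability coverage $2,150,000 ≥ $1,925,000 → met
Not met: 1, 2, 3, 4, 6, 7, 8, 9

1, 2, 3, 4, 6, 7, 8, 9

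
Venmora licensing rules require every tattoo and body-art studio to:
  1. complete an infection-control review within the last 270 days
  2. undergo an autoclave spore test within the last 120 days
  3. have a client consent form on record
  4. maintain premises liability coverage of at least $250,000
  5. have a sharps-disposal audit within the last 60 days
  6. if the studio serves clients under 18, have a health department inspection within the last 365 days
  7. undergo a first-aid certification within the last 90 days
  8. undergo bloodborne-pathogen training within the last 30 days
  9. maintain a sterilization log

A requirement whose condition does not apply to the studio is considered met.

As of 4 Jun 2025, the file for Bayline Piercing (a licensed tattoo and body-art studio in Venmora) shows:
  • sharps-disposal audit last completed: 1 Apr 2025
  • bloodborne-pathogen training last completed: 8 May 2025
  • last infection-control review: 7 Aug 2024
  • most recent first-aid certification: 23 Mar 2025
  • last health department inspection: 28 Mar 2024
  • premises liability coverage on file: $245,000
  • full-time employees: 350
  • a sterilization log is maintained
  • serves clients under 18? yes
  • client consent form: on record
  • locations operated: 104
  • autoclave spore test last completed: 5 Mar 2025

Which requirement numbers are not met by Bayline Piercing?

1. infection-control review 301 days ago vs limit 270 → not met
2. autoclave spore test 91 days ago vs limit 120 → met
3. client consent form present → met
4. premises liability coverage $245,000 < $250,000 → not met
5. sharps-disposal audit 64 days ago vs limit 60 → not met
6. condition 'serves clients under 18' holds; health department inspection 433 days ago vs limit 365 → not met
7. first-aid certification 73 days ago vs limit 90 → met
8. bloodborne-pathogen training 27 days ago vs limit 30 → met
9. sterilization log present → met
Not met: 1, 4, 5, 6

1, 4, 5, 6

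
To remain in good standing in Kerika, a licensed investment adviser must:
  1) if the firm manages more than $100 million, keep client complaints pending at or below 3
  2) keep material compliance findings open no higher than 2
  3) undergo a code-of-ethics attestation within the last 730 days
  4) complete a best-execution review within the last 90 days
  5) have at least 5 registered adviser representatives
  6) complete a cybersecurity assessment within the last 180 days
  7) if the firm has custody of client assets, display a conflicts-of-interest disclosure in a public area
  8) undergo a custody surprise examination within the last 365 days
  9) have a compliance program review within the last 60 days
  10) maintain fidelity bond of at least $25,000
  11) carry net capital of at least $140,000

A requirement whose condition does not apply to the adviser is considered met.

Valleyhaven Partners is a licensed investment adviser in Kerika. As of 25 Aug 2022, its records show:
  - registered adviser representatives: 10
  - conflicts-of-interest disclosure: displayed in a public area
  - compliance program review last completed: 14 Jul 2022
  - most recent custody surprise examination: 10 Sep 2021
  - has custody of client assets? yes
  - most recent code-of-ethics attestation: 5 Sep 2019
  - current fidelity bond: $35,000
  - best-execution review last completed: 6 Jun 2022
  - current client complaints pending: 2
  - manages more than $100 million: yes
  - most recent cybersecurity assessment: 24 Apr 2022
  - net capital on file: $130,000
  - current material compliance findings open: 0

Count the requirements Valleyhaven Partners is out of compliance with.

2

1. condition 'manages more than $100 million' holds; client complaints pending 2 ≤ 3 → met
2. material compliance findings open 0 ≤ 2 → met
3. code-of-ethics attestation 1085 days ago vs limit 730 → not met
4. best-execution review 80 days ago vs limit 90 → met
5. registered adviser representatives 10 ≥ 5 → met
6. cybersecurity assessment 123 days ago vs limit 180 → met
7. condition 'has custody of client assets' holds; conflicts-of-interest disclosure present → met
8. custody surprise examination 349 days ago vs limit 365 → met
9. compliance program review 42 days ago vs limit 60 → met
10. fidelity bond $35,000 ≥ $25,000 → met
11. net capital $130,000 < $140,000 → not met
Not met: 2 of 11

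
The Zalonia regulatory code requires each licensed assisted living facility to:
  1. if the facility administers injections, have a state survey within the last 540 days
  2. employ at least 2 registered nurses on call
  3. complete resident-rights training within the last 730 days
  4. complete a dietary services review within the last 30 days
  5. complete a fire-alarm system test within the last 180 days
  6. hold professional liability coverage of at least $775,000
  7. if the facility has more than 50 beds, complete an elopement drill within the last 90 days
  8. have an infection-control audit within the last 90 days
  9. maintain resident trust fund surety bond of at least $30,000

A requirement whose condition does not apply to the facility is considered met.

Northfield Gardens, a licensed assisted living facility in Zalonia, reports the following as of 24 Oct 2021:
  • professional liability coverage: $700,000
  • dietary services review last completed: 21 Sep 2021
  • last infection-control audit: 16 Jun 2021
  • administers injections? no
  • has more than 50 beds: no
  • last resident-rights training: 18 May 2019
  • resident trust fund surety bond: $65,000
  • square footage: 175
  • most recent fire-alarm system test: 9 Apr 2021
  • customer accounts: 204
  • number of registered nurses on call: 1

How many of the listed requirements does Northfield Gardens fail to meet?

1. condition 'administers injections' does not hold → requirement n/a → met
2. registered nurses on call 1 < 2 → not met
3. resident-rights training 890 days ago vs limit 730 → not met
4. dietary services review 33 days ago vs limit 30 → not met
5. fire-alarm system test 198 days ago vs limit 180 → not met
6. professional liability coverage $700,000 < $775,000 → not met
7. condition 'has more than 50 beds' does not hold → requirement n/a → met
8. infection-control audit 130 days ago vs limit 90 → not met
9. resident trust fund surety bond $65,000 ≥ $30,000 → met
Not met: 6 of 9

6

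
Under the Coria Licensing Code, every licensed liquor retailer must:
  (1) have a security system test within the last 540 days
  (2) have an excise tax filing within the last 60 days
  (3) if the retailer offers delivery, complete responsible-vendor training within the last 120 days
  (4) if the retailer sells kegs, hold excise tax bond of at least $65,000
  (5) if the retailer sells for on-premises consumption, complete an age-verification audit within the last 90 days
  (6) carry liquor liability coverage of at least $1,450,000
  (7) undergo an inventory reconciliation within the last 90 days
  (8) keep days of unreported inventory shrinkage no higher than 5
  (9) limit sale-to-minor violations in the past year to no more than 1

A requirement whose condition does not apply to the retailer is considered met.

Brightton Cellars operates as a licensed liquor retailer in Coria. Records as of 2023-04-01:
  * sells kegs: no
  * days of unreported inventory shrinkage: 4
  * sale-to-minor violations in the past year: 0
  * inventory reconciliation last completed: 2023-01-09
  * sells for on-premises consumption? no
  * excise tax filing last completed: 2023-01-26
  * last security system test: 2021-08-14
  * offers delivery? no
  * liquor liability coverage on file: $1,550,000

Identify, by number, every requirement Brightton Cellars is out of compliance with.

1. security system test 595 days ago vs limit 540 → not met
2. excise tax filing 65 days ago vs limit 60 → not met
3. condition 'offers delivery' does not hold → requirement n/a → met
4. condition 'sells kegs' does not hold → requirement n/a → met
5. condition 'sells for on-premises consumption' does not hold → requirement n/a → met
6. liquor liability coverage $1,550,000 ≥ $1,450,000 → met
7. inventory reconciliation 82 days ago vs limit 90 → met
8. days of unreported inventory shrinkage 4 ≤ 5 → met
9. sale-to-minor violations in the past year 0 ≤ 1 → met
Not met: 1, 2

1, 2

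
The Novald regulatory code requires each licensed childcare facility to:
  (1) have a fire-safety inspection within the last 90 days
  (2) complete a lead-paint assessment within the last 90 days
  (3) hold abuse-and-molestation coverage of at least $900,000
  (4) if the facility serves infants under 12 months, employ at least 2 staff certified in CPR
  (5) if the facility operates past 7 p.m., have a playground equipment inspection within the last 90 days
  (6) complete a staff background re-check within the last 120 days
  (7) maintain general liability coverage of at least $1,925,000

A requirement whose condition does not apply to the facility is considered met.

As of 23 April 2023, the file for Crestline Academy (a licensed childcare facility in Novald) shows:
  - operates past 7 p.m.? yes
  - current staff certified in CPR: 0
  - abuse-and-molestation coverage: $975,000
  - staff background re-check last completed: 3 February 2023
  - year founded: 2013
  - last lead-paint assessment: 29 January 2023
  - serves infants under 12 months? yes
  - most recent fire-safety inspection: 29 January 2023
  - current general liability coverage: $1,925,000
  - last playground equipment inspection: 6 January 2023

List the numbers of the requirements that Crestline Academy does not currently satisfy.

1. fire-safety inspection 84 days ago vs limit 90 → met
2. lead-paint assessment 84 days ago vs limit 90 → met
3. abuse-and-molestation coverage $975,000 ≥ $900,000 → met
4. condition 'serves infants under 12 months' holds; staff certified in CPR 0 < 2 → not met
5. condition 'operates past 7 p.m.' holds; playground equipment inspection 107 days ago vs limit 90 → not met
6. staff background re-check 79 days ago vs limit 120 → met
7. general liability coverage $1,925,000 ≥ $1,925,000 → met
Not met: 4, 5

4, 5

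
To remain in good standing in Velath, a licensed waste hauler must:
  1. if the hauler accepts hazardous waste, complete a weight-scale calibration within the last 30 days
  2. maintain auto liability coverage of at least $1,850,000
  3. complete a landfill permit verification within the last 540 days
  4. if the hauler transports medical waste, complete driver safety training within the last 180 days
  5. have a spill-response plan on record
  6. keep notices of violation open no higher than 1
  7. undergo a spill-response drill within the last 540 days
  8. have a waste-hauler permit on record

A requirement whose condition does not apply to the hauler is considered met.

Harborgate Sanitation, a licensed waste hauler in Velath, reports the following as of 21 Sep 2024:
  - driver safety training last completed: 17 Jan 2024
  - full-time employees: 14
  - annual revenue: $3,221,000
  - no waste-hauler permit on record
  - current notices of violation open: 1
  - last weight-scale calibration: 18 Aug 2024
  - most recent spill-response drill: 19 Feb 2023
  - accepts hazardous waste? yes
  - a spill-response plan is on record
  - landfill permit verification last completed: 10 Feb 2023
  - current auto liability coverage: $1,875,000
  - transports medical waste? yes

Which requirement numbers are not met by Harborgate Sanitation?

1. condition 'accepts hazardous waste' holds; weight-scale calibration 34 days ago vs limit 30 → not met
2. auto liability coverage $1,875,000 ≥ $1,850,000 → met
3. landfill permit verification 589 days ago vs limit 540 → not met
4. condition 'transports medical waste' holds; driver safety training 248 days ago vs limit 180 → not met
5. spill-response plan present → met
6. notices of violation open 1 ≤ 1 → met
7. spill-response drill 580 days ago vs limit 540 → not met
8. waste-hauler permit absent → not met
Not met: 1, 3, 4, 7, 8

1, 3, 4, 7, 8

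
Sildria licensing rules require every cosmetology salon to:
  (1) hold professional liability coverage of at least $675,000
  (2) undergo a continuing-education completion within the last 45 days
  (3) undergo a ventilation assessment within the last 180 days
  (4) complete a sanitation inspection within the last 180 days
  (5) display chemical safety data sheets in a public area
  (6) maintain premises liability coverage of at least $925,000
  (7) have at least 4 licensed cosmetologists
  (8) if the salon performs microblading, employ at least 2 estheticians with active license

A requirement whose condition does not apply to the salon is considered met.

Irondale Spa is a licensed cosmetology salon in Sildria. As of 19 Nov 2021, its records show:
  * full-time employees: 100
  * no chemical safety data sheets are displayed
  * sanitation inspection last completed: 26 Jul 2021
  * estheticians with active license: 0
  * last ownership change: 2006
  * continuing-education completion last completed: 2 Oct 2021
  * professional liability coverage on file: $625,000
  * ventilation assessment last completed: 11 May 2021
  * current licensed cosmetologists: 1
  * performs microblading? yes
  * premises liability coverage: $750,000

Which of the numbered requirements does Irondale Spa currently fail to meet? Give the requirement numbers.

1. professional liability coverage $625,000 < $675,000 → not met
2. continuing-education completion 48 days ago vs limit 45 → not met
3. ventilation assessment 192 days ago vs limit 180 → not met
4. sanitation inspection 116 days ago vs limit 180 → met
5. chemical safety data sheets absent → not met
6. premises liability coverage $750,000 < $925,000 → not met
7. licensed cosmetologists 1 < 4 → not met
8. condition 'performs microblading' holds; estheticians with active license 0 < 2 → not met
Not met: 1, 2, 3, 5, 6, 7, 8

1, 2, 3, 5, 6, 7, 8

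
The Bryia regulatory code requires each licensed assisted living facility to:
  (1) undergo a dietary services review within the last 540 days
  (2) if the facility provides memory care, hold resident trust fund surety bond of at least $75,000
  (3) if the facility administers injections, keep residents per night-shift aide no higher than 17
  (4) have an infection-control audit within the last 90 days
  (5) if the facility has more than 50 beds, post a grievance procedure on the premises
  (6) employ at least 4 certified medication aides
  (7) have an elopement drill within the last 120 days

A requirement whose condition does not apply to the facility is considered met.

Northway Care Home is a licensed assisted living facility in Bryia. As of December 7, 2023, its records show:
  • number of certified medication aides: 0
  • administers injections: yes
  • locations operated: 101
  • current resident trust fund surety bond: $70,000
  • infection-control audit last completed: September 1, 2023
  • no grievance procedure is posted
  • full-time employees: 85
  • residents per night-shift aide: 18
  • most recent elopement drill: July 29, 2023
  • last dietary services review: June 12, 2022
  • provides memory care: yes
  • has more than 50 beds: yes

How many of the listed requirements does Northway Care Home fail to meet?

7

1. dietary services review 543 days ago vs limit 540 → not met
2. condition 'provides memory care' holds; resident trust fund surety bond $70,000 < $75,000 → not met
3. condition 'administers injections' holds; residents per night-shift aide 18 > 17 → not met
4. infection-control audit 97 days ago vs limit 90 → not met
5. condition 'has more than 50 beds' holds; grievance procedure absent → not met
6. certified medication aides 0 < 4 → not met
7. elopement drill 131 days ago vs limit 120 → not met
Not met: 7 of 7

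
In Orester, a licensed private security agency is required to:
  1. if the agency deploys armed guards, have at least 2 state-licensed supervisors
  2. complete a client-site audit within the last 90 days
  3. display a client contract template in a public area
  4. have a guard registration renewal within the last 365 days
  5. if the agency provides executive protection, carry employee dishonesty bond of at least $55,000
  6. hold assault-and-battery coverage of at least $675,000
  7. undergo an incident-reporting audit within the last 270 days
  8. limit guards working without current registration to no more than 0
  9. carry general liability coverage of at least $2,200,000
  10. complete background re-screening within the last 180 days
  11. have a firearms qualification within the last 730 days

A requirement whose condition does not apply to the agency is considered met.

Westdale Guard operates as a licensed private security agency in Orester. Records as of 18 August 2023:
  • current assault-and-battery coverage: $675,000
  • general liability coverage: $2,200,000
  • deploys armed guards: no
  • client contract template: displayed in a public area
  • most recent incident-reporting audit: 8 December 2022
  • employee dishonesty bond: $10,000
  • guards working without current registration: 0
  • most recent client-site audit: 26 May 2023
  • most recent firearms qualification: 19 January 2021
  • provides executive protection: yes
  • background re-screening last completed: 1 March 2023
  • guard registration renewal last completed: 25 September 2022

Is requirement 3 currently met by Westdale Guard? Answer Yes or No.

Yes

3. client contract template present → met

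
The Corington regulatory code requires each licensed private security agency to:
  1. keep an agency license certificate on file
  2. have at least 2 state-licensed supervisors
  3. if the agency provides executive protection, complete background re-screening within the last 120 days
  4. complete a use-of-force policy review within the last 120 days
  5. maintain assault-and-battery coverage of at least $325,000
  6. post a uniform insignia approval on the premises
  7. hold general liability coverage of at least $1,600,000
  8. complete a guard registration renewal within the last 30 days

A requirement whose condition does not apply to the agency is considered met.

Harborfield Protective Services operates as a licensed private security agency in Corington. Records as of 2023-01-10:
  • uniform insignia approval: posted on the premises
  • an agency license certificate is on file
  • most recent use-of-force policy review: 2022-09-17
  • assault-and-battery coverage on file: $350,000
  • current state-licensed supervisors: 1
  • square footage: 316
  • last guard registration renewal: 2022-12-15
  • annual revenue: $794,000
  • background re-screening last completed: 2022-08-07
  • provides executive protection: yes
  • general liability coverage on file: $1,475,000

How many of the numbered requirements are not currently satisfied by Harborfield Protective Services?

3

1. agency license certificate present → met
2. state-licensed supervisors 1 < 2 → not met
3. condition 'provides executive protection' holds; background re-screening 156 days ago vs limit 120 → not met
4. use-of-force policy review 115 days ago vs limit 120 → met
5. assault-and-battery coverage $350,000 ≥ $325,000 → met
6. uniform insignia approval present → met
7. general liability coverage $1,475,000 < $1,600,000 → not met
8. guard registration renewal 26 days ago vs limit 30 → met
Not met: 3 of 8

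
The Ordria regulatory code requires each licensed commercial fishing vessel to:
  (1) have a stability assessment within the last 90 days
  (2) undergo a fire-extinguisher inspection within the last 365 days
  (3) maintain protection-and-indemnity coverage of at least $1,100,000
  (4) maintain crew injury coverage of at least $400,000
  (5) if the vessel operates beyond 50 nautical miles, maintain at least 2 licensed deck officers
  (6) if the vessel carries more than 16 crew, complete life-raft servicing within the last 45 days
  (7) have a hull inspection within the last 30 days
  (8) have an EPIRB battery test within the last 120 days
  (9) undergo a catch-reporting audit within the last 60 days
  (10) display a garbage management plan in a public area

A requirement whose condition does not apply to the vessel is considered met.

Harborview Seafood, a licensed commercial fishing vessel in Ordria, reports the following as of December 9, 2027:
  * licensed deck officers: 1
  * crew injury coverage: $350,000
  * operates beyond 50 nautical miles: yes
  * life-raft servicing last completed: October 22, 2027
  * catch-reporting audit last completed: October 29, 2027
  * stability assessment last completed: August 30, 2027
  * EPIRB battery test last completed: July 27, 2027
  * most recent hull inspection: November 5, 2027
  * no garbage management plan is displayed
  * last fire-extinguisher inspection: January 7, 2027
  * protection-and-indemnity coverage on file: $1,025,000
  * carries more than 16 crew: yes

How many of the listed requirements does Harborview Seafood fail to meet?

1. stability assessment 101 days ago vs limit 90 → not met
2. fire-extinguisher inspection 336 days ago vs limit 365 → met
3. protection-and-indemnity coverage $1,025,000 < $1,100,000 → not met
4. crew injury coverage $350,000 < $400,000 → not met
5. condition 'operates beyond 50 nautical miles' holds; licensed deck officers 1 < 2 → not met
6. condition 'carries more than 16 crew' holds; life-raft servicing 48 days ago vs limit 45 → not met
7. hull inspection 34 days ago vs limit 30 → not met
8. EPIRB battery test 135 days ago vs limit 120 → not met
9. catch-reporting audit 41 days ago vs limit 60 → met
10. garbage management plan absent → not met
Not met: 8 of 10

8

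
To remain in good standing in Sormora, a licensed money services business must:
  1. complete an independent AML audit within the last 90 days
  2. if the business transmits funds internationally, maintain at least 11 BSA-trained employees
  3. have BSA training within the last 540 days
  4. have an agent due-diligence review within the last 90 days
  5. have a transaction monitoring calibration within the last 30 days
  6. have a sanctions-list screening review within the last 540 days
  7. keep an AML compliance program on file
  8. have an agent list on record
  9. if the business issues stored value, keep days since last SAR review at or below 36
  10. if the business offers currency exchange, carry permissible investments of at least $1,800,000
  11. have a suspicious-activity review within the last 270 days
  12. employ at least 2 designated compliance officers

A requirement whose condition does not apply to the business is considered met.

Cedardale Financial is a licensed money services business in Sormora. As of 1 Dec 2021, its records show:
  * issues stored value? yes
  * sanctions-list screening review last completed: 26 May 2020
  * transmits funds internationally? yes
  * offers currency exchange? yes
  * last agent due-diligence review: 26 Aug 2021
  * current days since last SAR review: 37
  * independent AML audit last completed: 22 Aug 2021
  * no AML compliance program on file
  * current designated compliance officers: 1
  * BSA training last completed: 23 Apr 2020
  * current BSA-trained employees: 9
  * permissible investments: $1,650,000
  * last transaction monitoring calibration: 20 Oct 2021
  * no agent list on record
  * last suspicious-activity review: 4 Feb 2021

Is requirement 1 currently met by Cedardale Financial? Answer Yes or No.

1. independent AML audit 101 days ago vs limit 90 → not met

No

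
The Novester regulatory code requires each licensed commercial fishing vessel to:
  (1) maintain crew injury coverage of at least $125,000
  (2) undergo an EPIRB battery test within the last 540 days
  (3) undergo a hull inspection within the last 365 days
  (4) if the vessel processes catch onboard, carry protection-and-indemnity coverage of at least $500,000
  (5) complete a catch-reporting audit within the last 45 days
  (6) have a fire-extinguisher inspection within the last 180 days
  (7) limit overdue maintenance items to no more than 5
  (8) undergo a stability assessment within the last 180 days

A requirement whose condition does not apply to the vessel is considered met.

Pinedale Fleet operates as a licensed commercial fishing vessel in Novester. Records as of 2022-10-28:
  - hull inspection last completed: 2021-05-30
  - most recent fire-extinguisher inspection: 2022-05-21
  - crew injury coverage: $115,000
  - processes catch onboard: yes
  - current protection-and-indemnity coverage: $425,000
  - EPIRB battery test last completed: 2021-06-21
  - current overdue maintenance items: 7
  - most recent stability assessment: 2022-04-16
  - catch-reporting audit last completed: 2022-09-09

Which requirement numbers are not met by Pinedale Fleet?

1. crew injury coverage $115,000 < $125,000 → not met
2. EPIRB battery test 494 days ago vs limit 540 → met
3. hull inspection 516 days ago vs limit 365 → not met
4. condition 'processes catch onboard' holds; protection-and-indemnity coverage $425,000 < $500,000 → not met
5. catch-reporting audit 49 days ago vs limit 45 → not met
6. fire-extinguisher inspection 160 days ago vs limit 180 → met
7. overdue maintenance items 7 > 5 → not met
8. stability assessment 195 days ago vs limit 180 → not met
Not met: 1, 3, 4, 5, 7, 8

1, 3, 4, 5, 7, 8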